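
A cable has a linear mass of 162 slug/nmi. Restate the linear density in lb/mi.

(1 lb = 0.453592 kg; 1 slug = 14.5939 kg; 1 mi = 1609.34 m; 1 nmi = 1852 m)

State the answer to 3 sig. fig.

162 slug/nmi × 14.5939 kg/slug ÷ 1852 m/nmi = 1.27657 kg/m
1.27657 kg/m ÷ 0.453592 kg/lb × 1609.34 m/mi = 4529.26 lb/mi

4530 lb/mi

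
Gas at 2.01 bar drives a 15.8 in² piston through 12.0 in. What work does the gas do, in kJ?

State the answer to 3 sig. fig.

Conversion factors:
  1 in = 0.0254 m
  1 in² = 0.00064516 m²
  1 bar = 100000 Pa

0.625 kJ

2.01 bar → 201000 Pa
15.8 in² → 0.0101935 m²
F = P × A = 201000 × 0.0101935 = 2048.89 N
12.0 in → 0.3048 m
W = F × d = 2048.89 × 0.3048 = 624.502 J
In kJ: 624.502 / 1000 = 0.624502 kJ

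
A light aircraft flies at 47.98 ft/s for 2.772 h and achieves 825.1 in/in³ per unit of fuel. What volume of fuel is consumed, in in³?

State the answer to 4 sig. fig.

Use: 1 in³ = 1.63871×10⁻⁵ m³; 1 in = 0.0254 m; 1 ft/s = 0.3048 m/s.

6964 in³

47.98 ft/s → 14.6243 m/s
2.772 h → 9979.2 s
d = v × t = 14.6243 × 9979.2 = 145939 m
825.1 in/in³ → 1.2789×10⁶ m/m³
V = d / (distance per unit fuel) = 145939 / 1.2789×10⁶ = 0.114113 m³
In in³: 0.114113 / 1.63871×10⁻⁵ = 6963.59 in³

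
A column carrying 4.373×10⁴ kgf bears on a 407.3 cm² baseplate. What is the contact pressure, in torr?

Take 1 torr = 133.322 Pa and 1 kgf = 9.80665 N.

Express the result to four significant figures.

7.897×10⁴ torr

4.373×10⁴ kgf × 9.80665 = 428845 N
407.3 cm² × 0.0001 = 0.04073 m²
P = F / A = 428845 N / 0.04073 m² = 1.0529×10⁷ Pa
1.0529×10⁷ Pa ÷ (133.322 Pa/torr) = 78974.2 torr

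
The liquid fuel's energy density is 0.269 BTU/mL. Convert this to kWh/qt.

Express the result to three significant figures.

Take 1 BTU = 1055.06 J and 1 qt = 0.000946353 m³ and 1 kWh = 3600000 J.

0.0746 kWh/qt

0.269 BTU/mL × 1055.06 J/BTU ÷ 10⁻⁶ m³/mL = 2.83811×10⁸ J/m³
2.83811×10⁸ J/m³ ÷ 3600000 J/kWh × 0.000946353 m³/qt = 0.0746071 kWh/qt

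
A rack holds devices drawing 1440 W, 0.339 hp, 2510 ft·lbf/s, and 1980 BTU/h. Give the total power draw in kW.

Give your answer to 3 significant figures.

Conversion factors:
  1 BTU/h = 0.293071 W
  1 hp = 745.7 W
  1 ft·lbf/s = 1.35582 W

5.68 kW

1440 W (already W)
0.339 hp × 745.7 → 252.792 W
2510 ft·lbf/s × 1.35582 → 3403.11 W
1980 BTU/h × 0.293071 → 580.281 W
Total: 1440 + 252.792 + 3403.11 + 580.281 = 5676.18 W
In kW: 5676.18 / 1000 = 5.67618 kW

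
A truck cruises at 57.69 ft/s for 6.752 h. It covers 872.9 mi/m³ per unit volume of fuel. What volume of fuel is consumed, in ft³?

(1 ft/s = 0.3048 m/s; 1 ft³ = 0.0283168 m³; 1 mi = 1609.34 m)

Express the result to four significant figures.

10.74 ft³

57.69 ft/s → 17.5839 m/s
6.752 h → 24307.2 s
d = v × t = 17.5839 × 24307.2 = 427415 m
872.9 mi/m³ → 1.40479×10⁶ m/m³
V = d / (distance per unit fuel) = 427415 / 1.40479×10⁶ = 0.304255 m³
In ft³: 0.304255 / 0.0283168 = 10.7447 ft³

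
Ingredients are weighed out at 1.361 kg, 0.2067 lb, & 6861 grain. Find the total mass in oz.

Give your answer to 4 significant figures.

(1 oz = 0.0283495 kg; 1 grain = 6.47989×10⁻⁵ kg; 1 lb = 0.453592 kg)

67.00 oz

1.361 kg (already kg)
0.2067 lb × 0.453592 = 0.0937575 kg
6861 grain × 6.47989×10⁻⁵ = 0.444585 kg
Combined: 1.361 + 0.0937575 + 0.444585 = 1.89934 kg
In oz: 1.89934 / 0.0283495 = 66.9973 oz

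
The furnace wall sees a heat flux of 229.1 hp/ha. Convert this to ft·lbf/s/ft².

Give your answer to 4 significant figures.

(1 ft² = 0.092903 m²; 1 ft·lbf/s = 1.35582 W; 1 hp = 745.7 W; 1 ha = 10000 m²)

229.1 hp/ha × 745.7 W/hp ÷ 10000 m²/ha = 17.084 W/m²
17.084 W/m² ÷ 1.35582 W/ft·lbf/s × 0.092903 m²/ft² = 1.17062 ft·lbf/s/ft²

1.171 ft·lbf/s/ft²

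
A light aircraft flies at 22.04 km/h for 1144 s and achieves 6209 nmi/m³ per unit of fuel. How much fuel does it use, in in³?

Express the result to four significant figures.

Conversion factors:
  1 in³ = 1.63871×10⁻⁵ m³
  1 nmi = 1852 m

37.17 in³

22.04 km/h → 6.12222 m/s
d = v × t = 6.12222 × 1144 = 7003.82 m
6209 nmi/m³ → 1.14991×10⁷ m/m³
V = d / (distance per unit fuel) = 7003.82 / 1.14991×10⁷ = 6.09075×10⁻⁴ m³
In in³: 6.09075×10⁻⁴ / 1.63871×10⁻⁵ = 37.168 in³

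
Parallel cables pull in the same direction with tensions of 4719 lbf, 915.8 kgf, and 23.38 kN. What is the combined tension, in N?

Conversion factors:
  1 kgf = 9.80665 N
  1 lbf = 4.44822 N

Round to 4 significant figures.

5.335×10⁴ N

4719 lbf × 4.44822 = 20991.2 N
915.8 kgf × 9.80665 = 8980.93 N
23.38 kN × 1000 = 23380 N
Combined: 20991.2 + 8980.93 + 23380 = 53352.1 N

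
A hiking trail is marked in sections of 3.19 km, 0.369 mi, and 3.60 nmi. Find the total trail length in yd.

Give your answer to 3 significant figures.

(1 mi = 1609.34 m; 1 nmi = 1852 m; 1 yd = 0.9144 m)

1.14×10⁴ yd

3.19 km × 1000 → 3190 m
0.369 mi × 1609.34 → 593.846 m
3.60 nmi × 1852 → 6667.2 m
Combined: 3190 + 593.846 + 6667.2 = 10451 m
In yd: 10451 / 0.9144 = 11429.4 yd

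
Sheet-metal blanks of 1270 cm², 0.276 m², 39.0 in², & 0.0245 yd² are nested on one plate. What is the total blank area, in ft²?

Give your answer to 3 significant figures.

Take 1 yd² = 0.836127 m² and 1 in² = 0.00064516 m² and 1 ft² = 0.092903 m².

4.83 ft²

1270 cm² × 0.0001 → 0.127 m²
0.276 m² (already m²)
39.0 in² × 0.00064516 → 0.0251612 m²
0.0245 yd² × 0.836127 → 0.0204851 m²
Combined: 0.127 + 0.276 + 0.0251612 + 0.0204851 = 0.448646 m²
In ft²: 0.448646 / 0.092903 = 4.82919 ft²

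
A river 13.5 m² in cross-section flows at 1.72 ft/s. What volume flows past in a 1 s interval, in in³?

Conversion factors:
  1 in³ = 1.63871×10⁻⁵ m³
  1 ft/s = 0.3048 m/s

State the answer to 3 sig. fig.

4.32×10⁵ in³

1.72 ft/s × 0.3048 = 0.524256 m/s
V = v × A × t = 0.524256 m/s × 13.5 m² × 1 s = 7.07746 m³
7.07746 m³ ÷ (1.63871×10⁻⁵ m³/in³) = 431892 in³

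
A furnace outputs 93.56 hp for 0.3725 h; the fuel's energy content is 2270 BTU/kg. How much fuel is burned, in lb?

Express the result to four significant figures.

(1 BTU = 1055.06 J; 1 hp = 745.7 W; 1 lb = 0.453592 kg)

86.12 lb

93.56 hp → 69767.7 W
0.3725 h → 1341 s
E = P × t = 69767.7 × 1341 = 9.35585×10⁷ J
2270 BTU/kg → 2.39499×10⁶ J/kg
m = E / e_s = 9.35585×10⁷ / 2.39499×10⁶ = 39.0643 kg
In lb: 39.0643 / 0.453592 = 86.1221 lb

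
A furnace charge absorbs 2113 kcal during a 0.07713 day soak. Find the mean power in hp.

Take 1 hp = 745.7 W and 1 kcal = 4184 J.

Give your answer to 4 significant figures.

1.779 hp

2113 kcal × 4184 = 8.84079×10⁶ J
0.07713 day × 86400 = 6664.03 s
P = E / t = 8.84079×10⁶ J / 6664.03 s = 1326.64 W
1326.64 W ÷ (745.7 W/hp) = 1.77905 hp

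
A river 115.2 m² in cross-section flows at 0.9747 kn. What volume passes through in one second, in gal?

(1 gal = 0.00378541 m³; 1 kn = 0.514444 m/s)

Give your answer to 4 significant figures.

0.9747 kn × 0.514444 = 0.501429 m/s
V = v × A × t = 0.501429 m/s × 115.2 m² × 1 s = 57.7646 m³
57.7646 m³ ÷ (0.00378541 m³/gal) = 15259.8 gal

1.526×10⁴ gal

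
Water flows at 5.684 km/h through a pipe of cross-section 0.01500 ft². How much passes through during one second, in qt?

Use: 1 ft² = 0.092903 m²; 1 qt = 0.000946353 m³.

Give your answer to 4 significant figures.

5.684 km/h × (1/3.6) = 1.57889 m/s
0.01500 ft² × 0.092903 = 0.00139354 m²
V = v × A × t = 1.57889 m/s × 0.00139354 m² × 1 s = 0.00220025 m³
0.00220025 m³ ÷ (0.000946353 m³/qt) = 2.32498 qt

2.325 qt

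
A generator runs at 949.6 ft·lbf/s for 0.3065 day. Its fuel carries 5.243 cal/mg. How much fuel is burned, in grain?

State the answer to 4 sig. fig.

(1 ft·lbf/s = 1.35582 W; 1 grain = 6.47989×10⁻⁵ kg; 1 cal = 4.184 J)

949.6 ft·lbf/s → 1287.49 W
0.3065 day → 26481.6 s
E = P × t = 1287.49 × 26481.6 = 3.40948×10⁷ J
5.243 cal/mg → 2.19367×10⁷ J/kg
m = E / e_s = 3.40948×10⁷ / 2.19367×10⁷ = 1.55424 kg
In grain: 1.55424 / 6.47989×10⁻⁵ = 23985.6 grain

2.399×10⁴ grain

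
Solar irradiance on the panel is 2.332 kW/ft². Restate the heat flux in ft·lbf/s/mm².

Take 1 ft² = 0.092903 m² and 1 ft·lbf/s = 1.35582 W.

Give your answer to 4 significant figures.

0.01851 ft·lbf/s/mm²

2.332 kW/ft² × 1000 W/kW ÷ 0.092903 m²/ft² = 25101.4 W/m²
25101.4 W/m² ÷ 1.35582 W/ft·lbf/s × 10⁻⁶ m²/mm² = 0.0185138 ft·lbf/s/mm²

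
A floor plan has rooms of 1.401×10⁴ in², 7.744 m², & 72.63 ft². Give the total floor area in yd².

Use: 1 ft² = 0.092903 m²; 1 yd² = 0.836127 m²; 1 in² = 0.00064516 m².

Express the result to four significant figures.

1.401×10⁴ in² × 0.00064516 = 9.03869 m²
7.744 m² (already m²)
72.63 ft² × 0.092903 = 6.74754 m²
Total: 9.03869 + 7.744 + 6.74754 = 23.5302 m²
In yd²: 23.5302 / 0.836127 = 28.1419 yd²

28.14 yd²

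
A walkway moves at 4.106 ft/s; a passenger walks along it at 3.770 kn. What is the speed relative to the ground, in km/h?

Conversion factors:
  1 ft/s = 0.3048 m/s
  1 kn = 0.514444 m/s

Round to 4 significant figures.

11.49 km/h

4.106 ft/s × 0.3048 → 1.25151 m/s
3.770 kn × 0.514444 → 1.93945 m/s
Sum: 1.25151 + 1.93945 = 3.19096 m/s
In km/h: 3.19096 / (1/3.6) = 11.4875 km/h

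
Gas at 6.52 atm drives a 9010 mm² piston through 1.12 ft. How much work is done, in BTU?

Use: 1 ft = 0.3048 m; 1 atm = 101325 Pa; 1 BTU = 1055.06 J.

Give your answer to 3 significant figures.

1.93 BTU

6.52 atm → 660639 Pa
9010 mm² → 0.00901 m²
F = P × A = 660639 × 0.00901 = 5952.36 N
1.12 ft → 0.341376 m
W = F × d = 5952.36 × 0.341376 = 2031.99 J
In BTU: 2031.99 / 1055.06 = 1.92595 BTU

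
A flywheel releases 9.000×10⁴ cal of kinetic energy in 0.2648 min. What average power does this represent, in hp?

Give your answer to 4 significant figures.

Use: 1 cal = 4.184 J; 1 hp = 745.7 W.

31.78 hp

9.000×10⁴ cal × 4.184 → 376560 J
0.2648 min × 60 → 15.888 s
P = E / t = 376560 J / 15.888 s = 23700.9 W
23700.9 W ÷ (745.7 W/hp) = 31.7834 hp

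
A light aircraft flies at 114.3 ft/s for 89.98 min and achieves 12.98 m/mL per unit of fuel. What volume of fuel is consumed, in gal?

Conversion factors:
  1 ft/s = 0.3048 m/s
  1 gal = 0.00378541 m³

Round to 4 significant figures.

114.3 ft/s → 34.8386 m/s
89.98 min → 5398.8 s
d = v × t = 34.8386 × 5398.8 = 188087 m
12.98 m/mL → 1.298×10⁷ m/m³
V = d / (distance per unit fuel) = 188087 / 1.298×10⁷ = 0.0144905 m³
In gal: 0.0144905 / 0.00378541 = 3.82799 gal

3.828 gal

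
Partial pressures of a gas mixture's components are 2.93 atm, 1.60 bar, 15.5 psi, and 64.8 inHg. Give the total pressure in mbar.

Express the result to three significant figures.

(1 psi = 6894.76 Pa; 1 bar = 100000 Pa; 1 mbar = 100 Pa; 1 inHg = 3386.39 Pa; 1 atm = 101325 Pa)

7830 mbar

2.93 atm × 101325 = 296882 Pa
1.60 bar × 100000 = 160000 Pa
15.5 psi × 6894.76 = 106869 Pa
64.8 inHg × 3386.39 = 219438 Pa
Combined: 296882 + 160000 + 106869 + 219438 = 783189 Pa
In mbar: 783189 / 100 = 7831.89 mbar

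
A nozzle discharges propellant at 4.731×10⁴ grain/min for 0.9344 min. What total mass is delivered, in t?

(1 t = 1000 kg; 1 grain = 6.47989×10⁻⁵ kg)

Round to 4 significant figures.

4.731×10⁴ grain/min → 0.0510939 kg/s
0.9344 min → 56.064 s
m = ṁ × t = 0.0510939 × 56.064 = 2.86453 kg
In t: 2.86453 / 1000 = 0.00286453 t

0.002865 t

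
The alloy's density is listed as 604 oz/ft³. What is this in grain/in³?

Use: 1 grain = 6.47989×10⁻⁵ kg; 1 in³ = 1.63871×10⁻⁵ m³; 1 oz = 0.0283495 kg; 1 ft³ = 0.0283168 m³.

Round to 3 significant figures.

604 oz/ft³ × 0.0283495 kg/oz ÷ 0.0283168 m³/ft³ = 604.697 kg/m³
604.697 kg/m³ ÷ 6.47989×10⁻⁵ kg/grain × 1.63871×10⁻⁵ m³/in³ = 152.923 grain/in³

153 grain/in³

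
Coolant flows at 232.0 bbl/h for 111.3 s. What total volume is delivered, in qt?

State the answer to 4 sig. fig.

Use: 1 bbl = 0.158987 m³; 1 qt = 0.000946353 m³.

1205 qt

232.0 bbl/h → 0.0102458 m³/s
V = Q × t = 0.0102458 × 111.3 = 1.14036 m³
In qt: 1.14036 / 0.000946353 = 1205 qt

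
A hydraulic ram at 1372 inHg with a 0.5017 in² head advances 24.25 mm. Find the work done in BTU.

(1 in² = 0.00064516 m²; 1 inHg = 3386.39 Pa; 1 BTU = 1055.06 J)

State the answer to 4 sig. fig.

1372 inHg → 4.64613×10⁶ Pa
0.5017 in² → 3.23677×10⁻⁴ m²
F = P × A = 4.64613×10⁶ × 3.23677×10⁻⁴ = 1503.85 N
24.25 mm → 0.02425 m
W = F × d = 1503.85 × 0.02425 = 36.4684 J
In BTU: 36.4684 / 1055.06 = 0.0345652 BTU

0.03457 BTU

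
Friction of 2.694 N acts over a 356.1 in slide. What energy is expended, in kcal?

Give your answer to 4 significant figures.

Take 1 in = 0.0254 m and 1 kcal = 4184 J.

0.005824 kcal

356.1 in × 0.0254 = 9.04494 m
W = F × d = 2.694 N × 9.04494 m = 24.3671 J
24.3671 J ÷ (4184 J/kcal) = 0.00582388 kcal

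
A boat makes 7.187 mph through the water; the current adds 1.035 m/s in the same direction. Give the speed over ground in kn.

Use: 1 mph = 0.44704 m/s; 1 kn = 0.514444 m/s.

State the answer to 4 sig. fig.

7.187 mph × 0.44704 = 3.21288 m/s
1.035 m/s (already m/s)
Combined: 3.21288 + 1.035 = 4.24788 m/s
In kn: 4.24788 / 0.514444 = 8.25723 kn

8.257 kn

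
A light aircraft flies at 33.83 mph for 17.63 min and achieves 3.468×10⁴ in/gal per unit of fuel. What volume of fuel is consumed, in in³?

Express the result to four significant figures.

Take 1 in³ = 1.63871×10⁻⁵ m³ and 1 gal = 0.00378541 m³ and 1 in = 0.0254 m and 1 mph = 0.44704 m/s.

33.83 mph → 15.1234 m/s
17.63 min → 1057.8 s
d = v × t = 15.1234 × 1057.8 = 15997.5 m
3.468×10⁴ in/gal → 232702 m/m³
V = d / (distance per unit fuel) = 15997.5 / 232702 = 0.0687467 m³
In in³: 0.0687467 / 1.63871×10⁻⁵ = 4195.17 in³

4195 in³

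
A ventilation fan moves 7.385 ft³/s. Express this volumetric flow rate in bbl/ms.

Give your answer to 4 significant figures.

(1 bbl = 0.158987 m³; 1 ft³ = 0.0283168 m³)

0.001315 bbl/ms

7.385 ft³/s × 0.0283168 m³/ft³ = 0.20912 m³/s
0.20912 m³/s ÷ 0.158987 m³/bbl × 0.001 s/ms = 0.00131533 bbl/ms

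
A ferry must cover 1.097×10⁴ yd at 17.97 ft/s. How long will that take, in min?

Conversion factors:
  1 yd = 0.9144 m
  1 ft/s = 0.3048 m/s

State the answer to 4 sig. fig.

1.097×10⁴ yd × 0.9144 = 10031 m
17.97 ft/s × 0.3048 = 5.47726 m/s
t = d / v = 10031 m / 5.47726 m/s = 1831.39 s
1831.39 s ÷ (60 s/min) = 30.5232 min

30.52 min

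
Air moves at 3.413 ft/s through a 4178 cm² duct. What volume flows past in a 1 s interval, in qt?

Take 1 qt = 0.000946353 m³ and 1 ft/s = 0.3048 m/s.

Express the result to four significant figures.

3.413 ft/s × 0.3048 → 1.04028 m/s
4178 cm² × 0.0001 → 0.4178 m²
V = v × A × t = 1.04028 m/s × 0.4178 m² × 1 s = 0.434629 m³
0.434629 m³ ÷ (0.000946353 m³/qt) = 459.267 qt

459.3 qt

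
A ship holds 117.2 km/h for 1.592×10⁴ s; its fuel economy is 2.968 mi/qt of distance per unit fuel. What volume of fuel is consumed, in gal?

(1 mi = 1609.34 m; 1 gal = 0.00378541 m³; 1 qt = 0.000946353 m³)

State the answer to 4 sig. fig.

117.2 km/h → 32.5556 m/s
d = v × t = 32.5556 × 15920 = 518285 m
2.968 mi/qt → 5.04729×10⁶ m/m³
V = d / (distance per unit fuel) = 518285 / 5.04729×10⁶ = 0.102686 m³
In gal: 0.102686 / 0.00378541 = 27.1268 gal

27.13 gal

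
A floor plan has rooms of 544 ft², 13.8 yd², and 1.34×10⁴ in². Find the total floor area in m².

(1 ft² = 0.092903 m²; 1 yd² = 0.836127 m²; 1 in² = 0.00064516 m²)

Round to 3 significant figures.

70.7 m²

544 ft² × 0.092903 = 50.5392 m²
13.8 yd² × 0.836127 = 11.5386 m²
1.34×10⁴ in² × 0.00064516 = 8.64514 m²
Total: 50.5392 + 11.5386 + 8.64514 = 70.7229 m²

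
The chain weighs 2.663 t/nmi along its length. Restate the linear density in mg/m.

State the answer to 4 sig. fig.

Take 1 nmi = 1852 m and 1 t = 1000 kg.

2.663 t/nmi × 1000 kg/t ÷ 1852 m/nmi = 1.4379 kg/m
1.4379 kg/m ÷ 10⁻⁶ kg/mg = 1.4379×10⁶ mg/m

1.438×10⁶ mg/m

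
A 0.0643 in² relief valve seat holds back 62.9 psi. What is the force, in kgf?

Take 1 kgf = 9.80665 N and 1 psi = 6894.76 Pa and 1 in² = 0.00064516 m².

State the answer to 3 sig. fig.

62.9 psi × 6894.76 → 433680 Pa
0.0643 in² × 0.00064516 → 4.14838×10⁻⁵ m²
F = P × A = 433680 Pa × 4.14838×10⁻⁵ m² = 17.9907 N
17.9907 N ÷ (9.80665 N/kgf) = 1.83454 kgf

1.83 kgf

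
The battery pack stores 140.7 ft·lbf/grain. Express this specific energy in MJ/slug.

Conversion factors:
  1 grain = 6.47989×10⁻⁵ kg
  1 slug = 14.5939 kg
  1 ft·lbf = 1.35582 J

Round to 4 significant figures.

140.7 ft·lbf/grain × 1.35582 J/ft·lbf ÷ 6.47989×10⁻⁵ kg/grain = 2.94394×10⁶ J/kg
2.94394×10⁶ J/kg ÷ 1000000 J/MJ × 14.5939 kg/slug = 42.9636 MJ/slug

42.96 MJ/slug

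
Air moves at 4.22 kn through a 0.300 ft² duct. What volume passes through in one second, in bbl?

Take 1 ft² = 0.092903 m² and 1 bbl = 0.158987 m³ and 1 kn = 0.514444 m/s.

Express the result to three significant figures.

4.22 kn × 0.514444 → 2.17095 m/s
0.300 ft² × 0.092903 → 0.0278709 m²
V = v × A × t = 2.17095 m/s × 0.0278709 m² × 1 s = 0.0605063 m³
0.0605063 m³ ÷ (0.158987 m³/bbl) = 0.380574 bbl

0.381 bbl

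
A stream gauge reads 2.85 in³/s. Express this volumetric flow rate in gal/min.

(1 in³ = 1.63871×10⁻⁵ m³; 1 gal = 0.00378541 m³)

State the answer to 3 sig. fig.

2.85 in³/s × 1.63871×10⁻⁵ m³/in³ = 4.67032×10⁻⁵ m³/s
4.67032×10⁻⁵ m³/s ÷ 0.00378541 m³/gal × 60 s/min = 0.740261 gal/min

0.740 gal/min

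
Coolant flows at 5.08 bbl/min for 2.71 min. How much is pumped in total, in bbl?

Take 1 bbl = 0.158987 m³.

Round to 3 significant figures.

13.8 bbl

5.08 bbl/min → 0.0134609 m³/s
2.71 min → 162.6 s
V = Q × t = 0.0134609 × 162.6 = 2.18874 m³
In bbl: 2.18874 / 0.158987 = 13.7668 bbl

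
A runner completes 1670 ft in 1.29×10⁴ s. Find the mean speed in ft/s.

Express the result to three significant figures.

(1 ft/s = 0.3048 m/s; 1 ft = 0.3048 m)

0.129 ft/s

1670 ft × 0.3048 → 509.016 m
v = d / t = 509.016 m / 12900 s = 0.0394586 m/s
0.0394586 m/s ÷ (0.3048 m/s/ft/s) = 0.129457 ft/s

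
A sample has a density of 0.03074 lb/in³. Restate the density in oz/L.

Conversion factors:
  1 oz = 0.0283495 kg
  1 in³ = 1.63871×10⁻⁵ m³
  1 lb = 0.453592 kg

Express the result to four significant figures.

0.03074 lb/in³ × 0.453592 kg/lb ÷ 1.63871×10⁻⁵ m³/in³ = 850.878 kg/m³
850.878 kg/m³ ÷ 0.0283495 kg/oz × 0.001 m³/L = 30.0139 oz/L

30.01 oz/L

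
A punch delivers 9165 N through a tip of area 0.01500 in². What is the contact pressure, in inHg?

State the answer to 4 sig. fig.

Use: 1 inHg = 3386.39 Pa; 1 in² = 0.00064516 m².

0.01500 in² × 0.00064516 = 9.6774×10⁻⁶ m²
P = F / A = 9165 N / 9.6774×10⁻⁶ m² = 9.47052×10⁸ Pa
9.47052×10⁸ Pa ÷ (3386.39 Pa/inHg) = 279664 inHg

2.797×10⁵ inHg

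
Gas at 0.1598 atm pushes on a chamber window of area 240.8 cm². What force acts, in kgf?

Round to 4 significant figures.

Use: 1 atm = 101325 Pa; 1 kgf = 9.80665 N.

39.76 kgf

0.1598 atm × 101325 = 16191.7 Pa
240.8 cm² × 0.0001 = 0.02408 m²
F = P × A = 16191.7 Pa × 0.02408 m² = 389.896 N
389.896 N ÷ (9.80665 N/kgf) = 39.7583 kgf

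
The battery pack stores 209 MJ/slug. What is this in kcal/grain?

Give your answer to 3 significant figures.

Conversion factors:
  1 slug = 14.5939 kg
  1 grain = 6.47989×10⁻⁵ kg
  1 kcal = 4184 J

209 MJ/slug × 1000000 J/MJ ÷ 14.5939 kg/slug = 1.43211×10⁷ J/kg
1.43211×10⁷ J/kg ÷ 4184 J/kcal × 6.47989×10⁻⁵ kg/grain = 0.221795 kcal/grain

0.222 kcal/grain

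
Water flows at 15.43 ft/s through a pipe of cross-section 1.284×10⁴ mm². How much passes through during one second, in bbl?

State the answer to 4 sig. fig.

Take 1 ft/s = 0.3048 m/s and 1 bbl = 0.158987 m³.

15.43 ft/s × 0.3048 = 4.70306 m/s
1.284×10⁴ mm² × 10⁻⁶ = 0.01284 m²
V = v × A × t = 4.70306 m/s × 0.01284 m² × 1 s = 0.0603873 m³
0.0603873 m³ ÷ (0.158987 m³/bbl) = 0.379825 bbl

0.3798 bbl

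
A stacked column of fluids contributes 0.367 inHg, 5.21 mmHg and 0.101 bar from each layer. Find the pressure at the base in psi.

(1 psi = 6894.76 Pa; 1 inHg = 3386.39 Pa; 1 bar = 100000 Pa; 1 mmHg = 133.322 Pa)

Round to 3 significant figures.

0.367 inHg × 3386.39 = 1242.81 Pa
5.21 mmHg × 133.322 = 694.608 Pa
0.101 bar × 100000 = 10100 Pa
Total: 1242.81 + 694.608 + 10100 = 12037.4 Pa
In psi: 12037.4 / 6894.76 = 1.74588 psi

1.75 psi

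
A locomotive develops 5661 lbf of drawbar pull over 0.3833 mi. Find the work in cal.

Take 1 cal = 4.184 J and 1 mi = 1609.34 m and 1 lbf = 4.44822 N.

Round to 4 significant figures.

5661 lbf × 4.44822 → 25181.4 N
0.3833 mi × 1609.34 → 616.86 m
W = F × d = 25181.4 N × 616.86 m = 1.55334×10⁷ J
1.55334×10⁷ J ÷ (4.184 J/cal) = 3.71257×10⁶ cal

3.713×10⁶ cal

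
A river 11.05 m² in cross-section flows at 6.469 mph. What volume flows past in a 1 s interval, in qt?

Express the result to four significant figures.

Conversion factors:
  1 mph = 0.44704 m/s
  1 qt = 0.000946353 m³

3.377×10⁴ qt

6.469 mph × 0.44704 = 2.8919 m/s
V = v × A × t = 2.8919 m/s × 11.05 m² × 1 s = 31.9555 m³
31.9555 m³ ÷ (0.000946353 m³/qt) = 33767 qt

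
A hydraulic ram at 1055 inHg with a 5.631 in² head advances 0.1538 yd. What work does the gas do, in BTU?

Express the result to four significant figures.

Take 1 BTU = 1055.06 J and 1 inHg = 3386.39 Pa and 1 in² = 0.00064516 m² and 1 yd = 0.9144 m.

1.730 BTU

1055 inHg → 3.57264×10⁶ Pa
5.631 in² → 0.0036329 m²
F = P × A = 3.57264×10⁶ × 0.0036329 = 12979 N
0.1538 yd → 0.140635 m
W = F × d = 12979 × 0.140635 = 1825.3 J
In BTU: 1825.3 / 1055.06 = 1.73004 BTU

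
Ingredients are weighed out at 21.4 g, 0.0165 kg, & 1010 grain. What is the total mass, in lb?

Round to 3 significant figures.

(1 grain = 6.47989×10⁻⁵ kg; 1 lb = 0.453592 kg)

0.228 lb

21.4 g × 0.001 = 0.0214 kg
0.0165 kg (already kg)
1010 grain × 6.47989×10⁻⁵ = 0.0654469 kg
Total: 0.0214 + 0.0165 + 0.0654469 = 0.103347 kg
In lb: 0.103347 / 0.453592 = 0.227841 lb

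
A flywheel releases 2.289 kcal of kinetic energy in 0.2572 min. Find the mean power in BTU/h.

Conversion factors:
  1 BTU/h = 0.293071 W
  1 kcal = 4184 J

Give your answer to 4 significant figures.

2.289 kcal × 4184 = 9577.18 J
0.2572 min × 60 = 15.432 s
P = E / t = 9577.18 J / 15.432 s = 620.605 W
620.605 W ÷ (0.293071 W/BTU/h) = 2117.59 BTU/h

2118 BTU/h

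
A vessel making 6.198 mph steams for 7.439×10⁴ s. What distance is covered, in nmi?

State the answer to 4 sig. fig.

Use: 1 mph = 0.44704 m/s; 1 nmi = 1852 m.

6.198 mph × 0.44704 = 2.77075 m/s
d = v × t = 2.77075 m/s × 74390 s = 206116 m
206116 m ÷ (1852 m/nmi) = 111.294 nmi

111.3 nmi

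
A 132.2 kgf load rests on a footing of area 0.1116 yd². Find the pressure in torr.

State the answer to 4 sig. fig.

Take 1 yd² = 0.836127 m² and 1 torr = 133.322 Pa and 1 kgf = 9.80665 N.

104.2 torr

132.2 kgf × 9.80665 → 1296.44 N
0.1116 yd² × 0.836127 → 0.0933118 m²
P = F / A = 1296.44 N / 0.0933118 m² = 13893.6 Pa
13893.6 Pa ÷ (133.322 Pa/torr) = 104.211 torr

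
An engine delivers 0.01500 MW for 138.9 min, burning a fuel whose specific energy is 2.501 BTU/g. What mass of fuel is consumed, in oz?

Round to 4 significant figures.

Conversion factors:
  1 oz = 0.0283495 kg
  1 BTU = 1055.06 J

0.01500 MW → 15000 W
138.9 min → 8334 s
E = P × t = 15000 × 8334 = 1.2501×10⁸ J
2.501 BTU/g → 2.63871×10⁶ J/kg
m = E / e_s = 1.2501×10⁸ / 2.63871×10⁶ = 47.3754 kg
In oz: 47.3754 / 0.0283495 = 1671.12 oz

1671 oz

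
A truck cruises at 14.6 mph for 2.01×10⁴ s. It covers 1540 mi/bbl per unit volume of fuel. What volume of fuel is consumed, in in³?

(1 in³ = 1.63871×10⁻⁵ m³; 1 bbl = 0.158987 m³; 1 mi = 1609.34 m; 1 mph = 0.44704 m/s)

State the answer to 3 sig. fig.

514 in³

14.6 mph → 6.52678 m/s
d = v × t = 6.52678 × 20100 = 131188 m
1540 mi/bbl → 1.55886×10⁷ m/m³
V = d / (distance per unit fuel) = 131188 / 1.55886×10⁷ = 0.00841564 m³
In in³: 0.00841564 / 1.63871×10⁻⁵ = 513.553 in³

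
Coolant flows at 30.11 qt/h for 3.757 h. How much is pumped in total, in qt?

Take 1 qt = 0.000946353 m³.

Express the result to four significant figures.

113.1 qt

30.11 qt/h → 7.91519×10⁻⁶ m³/s
3.757 h → 13525.2 s
V = Q × t = 7.91519×10⁻⁶ × 13525.2 = 0.107055 m³
In qt: 0.107055 / 0.000946353 = 113.124 qt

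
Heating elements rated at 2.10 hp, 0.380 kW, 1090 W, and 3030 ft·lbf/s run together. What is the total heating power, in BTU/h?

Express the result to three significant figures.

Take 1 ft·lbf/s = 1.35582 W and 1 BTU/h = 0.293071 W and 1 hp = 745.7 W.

2.44×10⁴ BTU/h

2.10 hp × 745.7 → 1565.97 W
0.380 kW × 1000 → 380 W
1090 W (already W)
3030 ft·lbf/s × 1.35582 → 4108.13 W
Total: 1565.97 + 380 + 1090 + 4108.13 = 7144.1 W
In BTU/h: 7144.1 / 0.293071 = 24376.7 BTU/h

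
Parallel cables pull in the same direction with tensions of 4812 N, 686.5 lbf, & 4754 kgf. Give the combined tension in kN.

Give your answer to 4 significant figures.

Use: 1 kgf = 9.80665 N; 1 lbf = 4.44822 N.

54.49 kN

4812 N (already N)
686.5 lbf × 4.44822 = 3053.7 N
4754 kgf × 9.80665 = 46620.8 N
Sum: 4812 + 3053.7 + 46620.8 = 54486.5 N
In kN: 54486.5 / 1000 = 54.4865 kN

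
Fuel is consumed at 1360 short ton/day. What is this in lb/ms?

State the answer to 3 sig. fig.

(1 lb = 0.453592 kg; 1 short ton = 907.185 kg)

0.0315 lb/ms

1360 short ton/day × 907.185 kg/short ton ÷ 86400 s/day = 14.2798 kg/s
14.2798 kg/s ÷ 0.453592 kg/lb × 0.001 s/ms = 0.0314816 lb/ms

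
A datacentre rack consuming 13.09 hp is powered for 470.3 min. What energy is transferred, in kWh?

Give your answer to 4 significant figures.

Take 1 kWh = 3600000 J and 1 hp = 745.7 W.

13.09 hp × 745.7 → 9761.21 W
470.3 min × 60 → 28218 s
E = P × t = 9761.21 W × 28218 s = 2.75442×10⁸ J
2.75442×10⁸ J ÷ (3600000 J/kWh) = 76.5117 kWh

76.51 kWh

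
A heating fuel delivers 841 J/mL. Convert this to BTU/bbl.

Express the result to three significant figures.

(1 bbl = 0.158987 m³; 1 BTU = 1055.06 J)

1.27×10⁵ BTU/bbl

841 J/mL ÷ 10⁻⁶ m³/mL = 8.41×10⁸ J/m³
8.41×10⁸ J/m³ ÷ 1055.06 J/BTU × 0.158987 m³/bbl = 126730 BTU/bbl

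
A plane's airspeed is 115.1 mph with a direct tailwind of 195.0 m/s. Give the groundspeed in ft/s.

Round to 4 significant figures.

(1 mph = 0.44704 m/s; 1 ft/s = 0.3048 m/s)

808.6 ft/s

115.1 mph × 0.44704 → 51.4543 m/s
195.0 m/s (already m/s)
Total: 51.4543 + 195 = 246.454 m/s
In ft/s: 246.454 / 0.3048 = 808.576 ft/s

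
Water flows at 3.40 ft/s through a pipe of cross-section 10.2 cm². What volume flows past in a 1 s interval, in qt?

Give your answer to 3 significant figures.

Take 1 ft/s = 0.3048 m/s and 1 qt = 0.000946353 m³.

3.40 ft/s × 0.3048 → 1.03632 m/s
10.2 cm² × 0.0001 → 0.00102 m²
V = v × A × t = 1.03632 m/s × 0.00102 m² × 1 s = 0.00105705 m³
0.00105705 m³ ÷ (0.000946353 m³/qt) = 1.11697 qt

1.12 qt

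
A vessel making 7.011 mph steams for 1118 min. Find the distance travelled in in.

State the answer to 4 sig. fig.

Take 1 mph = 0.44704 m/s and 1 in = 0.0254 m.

8.277×10⁶ in

7.011 mph × 0.44704 → 3.1342 m/s
1118 min × 60 → 67080 s
d = v × t = 3.1342 m/s × 67080 s = 210242 m
210242 m ÷ (0.0254 m/in) = 8.27724×10⁶ in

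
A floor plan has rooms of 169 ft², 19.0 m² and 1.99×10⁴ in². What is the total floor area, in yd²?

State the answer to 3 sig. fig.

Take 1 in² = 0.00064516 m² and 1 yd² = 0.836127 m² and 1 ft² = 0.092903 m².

56.9 yd²

169 ft² × 0.092903 = 15.7006 m²
19.0 m² (already m²)
1.99×10⁴ in² × 0.00064516 = 12.8387 m²
Sum: 15.7006 + 19 + 12.8387 = 47.5393 m²
In yd²: 47.5393 / 0.836127 = 56.8566 yd²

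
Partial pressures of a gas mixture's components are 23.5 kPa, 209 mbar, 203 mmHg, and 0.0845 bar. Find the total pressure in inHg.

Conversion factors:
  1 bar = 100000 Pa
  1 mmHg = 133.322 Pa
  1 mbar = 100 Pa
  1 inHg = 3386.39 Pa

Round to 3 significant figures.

23.6 inHg

23.5 kPa × 1000 → 23500 Pa
209 mbar × 100 → 20900 Pa
203 mmHg × 133.322 → 27064.4 Pa
0.0845 bar × 100000 → 8450 Pa
Combined: 23500 + 20900 + 27064.4 + 8450 = 79914.4 Pa
In inHg: 79914.4 / 3386.39 = 23.5987 inHg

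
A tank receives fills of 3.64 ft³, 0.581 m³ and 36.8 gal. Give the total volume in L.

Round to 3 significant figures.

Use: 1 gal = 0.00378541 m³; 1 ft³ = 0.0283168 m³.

823 L

3.64 ft³ × 0.0283168 → 0.103073 m³
0.581 m³ (already m³)
36.8 gal × 0.00378541 → 0.139303 m³
Combined: 0.103073 + 0.581 + 0.139303 = 0.823376 m³
In L: 0.823376 / 0.001 = 823.376 L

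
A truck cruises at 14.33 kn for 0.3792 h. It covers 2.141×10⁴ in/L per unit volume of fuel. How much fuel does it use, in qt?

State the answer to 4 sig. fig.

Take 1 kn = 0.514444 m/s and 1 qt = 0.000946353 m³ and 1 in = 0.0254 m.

19.55 qt

14.33 kn → 7.37198 m/s
0.3792 h → 1365.12 s
d = v × t = 7.37198 × 1365.12 = 10063.6 m
2.141×10⁴ in/L → 543814 m/m³
V = d / (distance per unit fuel) = 10063.6 / 543814 = 0.0185056 m³
In qt: 0.0185056 / 0.000946353 = 19.5546 qt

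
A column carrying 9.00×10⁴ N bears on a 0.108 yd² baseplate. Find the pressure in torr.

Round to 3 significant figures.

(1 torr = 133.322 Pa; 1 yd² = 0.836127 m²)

7480 torr

0.108 yd² × 0.836127 → 0.0903017 m²
P = F / A = 90000 N / 0.0903017 m² = 996659 Pa
996659 Pa ÷ (133.322 Pa/torr) = 7475.58 torr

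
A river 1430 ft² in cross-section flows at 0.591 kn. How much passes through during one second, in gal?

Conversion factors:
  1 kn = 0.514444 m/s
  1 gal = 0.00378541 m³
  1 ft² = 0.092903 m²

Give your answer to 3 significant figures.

1.07×10⁴ gal

0.591 kn × 0.514444 → 0.304036 m/s
1430 ft² × 0.092903 → 132.851 m²
V = v × A × t = 0.304036 m/s × 132.851 m² × 1 s = 40.3915 m³
40.3915 m³ ÷ (0.00378541 m³/gal) = 10670.3 gal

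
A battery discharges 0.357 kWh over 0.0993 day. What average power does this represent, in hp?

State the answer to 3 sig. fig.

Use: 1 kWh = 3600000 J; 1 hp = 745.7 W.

0.201 hp

0.357 kWh × 3600000 → 1.2852×10⁶ J
0.0993 day × 86400 → 8579.52 s
P = E / t = 1.2852×10⁶ J / 8579.52 s = 149.799 W
149.799 W ÷ (745.7 W/hp) = 0.200884 hp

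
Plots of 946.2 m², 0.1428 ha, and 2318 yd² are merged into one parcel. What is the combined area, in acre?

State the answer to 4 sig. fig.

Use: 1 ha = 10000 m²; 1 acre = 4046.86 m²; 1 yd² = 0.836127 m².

1.066 acre

946.2 m² (already m²)
0.1428 ha × 10000 = 1428 m²
2318 yd² × 0.836127 = 1938.14 m²
Combined: 946.2 + 1428 + 1938.14 = 4312.34 m²
In acre: 4312.34 / 4046.86 = 1.0656 acre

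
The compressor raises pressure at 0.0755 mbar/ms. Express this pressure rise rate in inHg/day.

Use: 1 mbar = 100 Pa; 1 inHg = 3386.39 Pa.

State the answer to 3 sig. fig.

1.93×10⁵ inHg/day

0.0755 mbar/ms × 100 Pa/mbar ÷ 0.001 s/ms = 7550 Pa/s
7550 Pa/s ÷ 3386.39 Pa/inHg × 86400 s/day = 192630 inHg/day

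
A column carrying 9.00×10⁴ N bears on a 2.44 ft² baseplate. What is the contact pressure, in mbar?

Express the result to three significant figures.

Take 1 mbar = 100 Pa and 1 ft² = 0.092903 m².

3970 mbar

2.44 ft² × 0.092903 = 0.226683 m²
P = F / A = 90000 N / 0.226683 m² = 397030 Pa
397030 Pa ÷ (100 Pa/mbar) = 3970.3 mbar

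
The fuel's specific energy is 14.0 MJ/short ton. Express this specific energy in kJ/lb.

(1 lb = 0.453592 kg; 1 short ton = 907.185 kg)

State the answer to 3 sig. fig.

7.00 kJ/lb

14.0 MJ/short ton × 1000000 J/MJ ÷ 907.185 kg/short ton = 15432.4 J/kg
15432.4 J/kg ÷ 1000 J/kJ × 0.453592 kg/lb = 7.00001 kJ/lb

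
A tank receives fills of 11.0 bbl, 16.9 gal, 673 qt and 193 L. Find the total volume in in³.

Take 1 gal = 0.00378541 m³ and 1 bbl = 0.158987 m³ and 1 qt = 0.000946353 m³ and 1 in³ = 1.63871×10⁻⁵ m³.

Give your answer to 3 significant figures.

11.0 bbl × 0.158987 = 1.74886 m³
16.9 gal × 0.00378541 = 0.0639734 m³
673 qt × 0.000946353 = 0.636896 m³
193 L × 0.001 = 0.193 m³
Total: 1.74886 + 0.0639734 + 0.636896 + 0.193 = 2.64273 m³
In in³: 2.64273 / 1.63871×10⁻⁵ = 161269 in³

1.61×10⁵ in³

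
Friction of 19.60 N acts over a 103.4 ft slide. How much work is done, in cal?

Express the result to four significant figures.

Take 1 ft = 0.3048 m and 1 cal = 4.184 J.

147.6 cal

103.4 ft × 0.3048 = 31.5163 m
W = F × d = 19.6 N × 31.5163 m = 617.719 J
617.719 J ÷ (4.184 J/cal) = 147.638 cal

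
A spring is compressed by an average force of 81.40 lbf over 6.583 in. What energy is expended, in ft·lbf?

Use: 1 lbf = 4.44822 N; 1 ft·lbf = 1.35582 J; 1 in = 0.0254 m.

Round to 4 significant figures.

44.65 ft·lbf

81.40 lbf × 4.44822 = 362.085 N
6.583 in × 0.0254 = 0.167208 m
W = F × d = 362.085 N × 0.167208 m = 60.5435 J
60.5435 J ÷ (1.35582 J/ft·lbf) = 44.6545 ft·lbf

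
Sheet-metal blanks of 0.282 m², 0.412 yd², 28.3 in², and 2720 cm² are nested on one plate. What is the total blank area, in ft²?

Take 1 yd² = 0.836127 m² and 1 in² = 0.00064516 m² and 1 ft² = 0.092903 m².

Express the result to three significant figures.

0.282 m² (already m²)
0.412 yd² × 0.836127 = 0.344484 m²
28.3 in² × 0.00064516 = 0.018258 m²
2720 cm² × 0.0001 = 0.272 m²
Total: 0.282 + 0.344484 + 0.018258 + 0.272 = 0.916742 m²
In ft²: 0.916742 / 0.092903 = 9.86773 ft²

9.87 ft²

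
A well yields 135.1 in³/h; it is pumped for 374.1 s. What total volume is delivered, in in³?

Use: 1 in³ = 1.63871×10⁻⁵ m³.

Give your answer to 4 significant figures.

14.04 in³

135.1 in³/h → 6.14971×10⁻⁷ m³/s
V = Q × t = 6.14971×10⁻⁷ × 374.1 = 2.30061×10⁻⁴ m³
In in³: 2.30061×10⁻⁴ / 1.63871×10⁻⁵ = 14.0392 in³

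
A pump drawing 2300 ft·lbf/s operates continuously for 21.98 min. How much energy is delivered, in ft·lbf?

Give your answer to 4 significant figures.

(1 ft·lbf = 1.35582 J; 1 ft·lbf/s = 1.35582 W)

3.033×10⁶ ft·lbf

2300 ft·lbf/s × 1.35582 → 3118.39 W
21.98 min × 60 → 1318.8 s
E = P × t = 3118.39 W × 1318.8 s = 4.11253×10⁶ J
4.11253×10⁶ J ÷ (1.35582 J/ft·lbf) = 3.03324×10⁶ ft·lbf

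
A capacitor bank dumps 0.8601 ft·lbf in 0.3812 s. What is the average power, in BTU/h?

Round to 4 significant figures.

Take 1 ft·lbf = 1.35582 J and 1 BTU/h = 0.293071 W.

10.44 BTU/h

0.8601 ft·lbf × 1.35582 → 1.16614 J
P = E / t = 1.16614 J / 0.3812 s = 3.05913 W
3.05913 W ÷ (0.293071 W/BTU/h) = 10.4382 BTU/h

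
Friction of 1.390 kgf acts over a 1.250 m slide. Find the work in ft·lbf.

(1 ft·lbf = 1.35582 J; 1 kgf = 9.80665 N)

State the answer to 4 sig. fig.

12.57 ft·lbf

1.390 kgf × 9.80665 → 13.6312 N
W = F × d = 13.6312 N × 1.25 m = 17.039 J
17.039 J ÷ (1.35582 J/ft·lbf) = 12.5673 ft·lbf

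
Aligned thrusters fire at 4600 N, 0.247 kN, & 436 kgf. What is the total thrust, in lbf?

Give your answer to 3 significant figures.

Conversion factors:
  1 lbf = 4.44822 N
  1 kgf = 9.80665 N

4600 N (already N)
0.247 kN × 1000 = 247 N
436 kgf × 9.80665 = 4275.7 N
Total: 4600 + 247 + 4275.7 = 9122.7 N
In lbf: 9122.7 / 4.44822 = 2050.87 lbf

2050 lbf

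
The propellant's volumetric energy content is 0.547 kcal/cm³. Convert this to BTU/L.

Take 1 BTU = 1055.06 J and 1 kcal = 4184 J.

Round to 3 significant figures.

0.547 kcal/cm³ × 4184 J/kcal ÷ 10⁻⁶ m³/cm³ = 2.28865×10⁹ J/m³
2.28865×10⁹ J/m³ ÷ 1055.06 J/BTU × 0.001 m³/L = 2169.21 BTU/L

2170 BTU/L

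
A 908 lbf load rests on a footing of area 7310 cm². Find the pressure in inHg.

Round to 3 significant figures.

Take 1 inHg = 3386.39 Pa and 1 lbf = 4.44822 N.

1.63 inHg

908 lbf × 4.44822 → 4038.98 N
7310 cm² × 0.0001 → 0.731 m²
P = F / A = 4038.98 N / 0.731 m² = 5525.28 Pa
5525.28 Pa ÷ (3386.39 Pa/inHg) = 1.63161 inHg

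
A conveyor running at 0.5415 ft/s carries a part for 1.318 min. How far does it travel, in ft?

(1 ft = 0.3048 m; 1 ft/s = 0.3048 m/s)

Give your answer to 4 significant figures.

42.82 ft

0.5415 ft/s × 0.3048 → 0.165049 m/s
1.318 min × 60 → 79.08 s
d = v × t = 0.165049 m/s × 79.08 s = 13.0521 m
13.0521 m ÷ (0.3048 m/ft) = 42.8219 ft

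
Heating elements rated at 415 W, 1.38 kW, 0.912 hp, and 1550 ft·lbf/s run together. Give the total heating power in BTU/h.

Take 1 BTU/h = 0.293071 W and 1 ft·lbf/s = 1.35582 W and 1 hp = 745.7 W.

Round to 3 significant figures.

415 W (already W)
1.38 kW × 1000 → 1380 W
0.912 hp × 745.7 → 680.078 W
1550 ft·lbf/s × 1.35582 → 2101.52 W
Sum: 415 + 1380 + 680.078 + 2101.52 = 4576.6 W
In BTU/h: 4576.6 / 0.293071 = 15616 BTU/h

1.56×10⁴ BTU/h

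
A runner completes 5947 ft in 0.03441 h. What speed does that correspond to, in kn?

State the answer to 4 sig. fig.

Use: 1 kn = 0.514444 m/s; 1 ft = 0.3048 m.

5947 ft × 0.3048 → 1812.65 m
0.03441 h × 3600 → 123.876 s
v = d / t = 1812.65 m / 123.876 s = 14.6328 m/s
14.6328 m/s ÷ (0.514444 m/s/kn) = 28.4439 kn

28.44 kn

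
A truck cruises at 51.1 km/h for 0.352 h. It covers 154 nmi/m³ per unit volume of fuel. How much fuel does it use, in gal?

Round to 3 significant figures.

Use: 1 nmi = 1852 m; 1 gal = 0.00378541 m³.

51.1 km/h → 14.1944 m/s
0.352 h → 1267.2 s
d = v × t = 14.1944 × 1267.2 = 17987.1 m
154 nmi/m³ → 285208 m/m³
V = d / (distance per unit fuel) = 17987.1 / 285208 = 0.0630666 m³
In gal: 0.0630666 / 0.00378541 = 16.6604 gal

16.7 gal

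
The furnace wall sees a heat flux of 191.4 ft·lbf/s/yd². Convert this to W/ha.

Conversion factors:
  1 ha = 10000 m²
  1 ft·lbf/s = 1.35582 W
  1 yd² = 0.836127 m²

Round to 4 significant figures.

191.4 ft·lbf/s/yd² × 1.35582 W/ft·lbf/s ÷ 0.836127 m²/yd² = 310.364 W/m²
310.364 W/m² × 10000 m²/ha = 3.10364×10⁶ W/ha

3.104×10⁶ W/ha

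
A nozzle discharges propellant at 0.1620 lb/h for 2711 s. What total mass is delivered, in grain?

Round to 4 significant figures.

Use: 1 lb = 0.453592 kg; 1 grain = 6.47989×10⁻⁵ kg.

0.1620 lb/h → 2.04116×10⁻⁵ kg/s
m = ṁ × t = 2.04116×10⁻⁵ × 2711 = 0.0553358 kg
In grain: 0.0553358 / 6.47989×10⁻⁵ = 853.962 grain

854.0 grain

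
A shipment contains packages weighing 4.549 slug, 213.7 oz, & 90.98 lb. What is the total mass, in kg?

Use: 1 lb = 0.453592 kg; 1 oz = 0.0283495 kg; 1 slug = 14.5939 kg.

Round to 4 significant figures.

113.7 kg

4.549 slug × 14.5939 → 66.3877 kg
213.7 oz × 0.0283495 → 6.05829 kg
90.98 lb × 0.453592 → 41.2678 kg
Combined: 66.3877 + 6.05829 + 41.2678 = 113.714 kg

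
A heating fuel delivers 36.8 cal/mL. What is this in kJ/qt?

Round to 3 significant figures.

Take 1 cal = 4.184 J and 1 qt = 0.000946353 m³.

36.8 cal/mL × 4.184 J/cal ÷ 10⁻⁶ m³/mL = 1.53971×10⁸ J/m³
1.53971×10⁸ J/m³ ÷ 1000 J/kJ × 0.000946353 m³/qt = 145.711 kJ/qt

146 kJ/qt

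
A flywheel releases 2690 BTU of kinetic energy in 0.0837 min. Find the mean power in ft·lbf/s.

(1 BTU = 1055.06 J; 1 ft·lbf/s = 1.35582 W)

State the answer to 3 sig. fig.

4.17×10⁵ ft·lbf/s

2690 BTU × 1055.06 → 2.83811×10⁶ J
0.0837 min × 60 → 5.022 s
P = E / t = 2.83811×10⁶ J / 5.022 s = 565135 W
565135 W ÷ (1.35582 W/ft·lbf/s) = 416822 ft·lbf/s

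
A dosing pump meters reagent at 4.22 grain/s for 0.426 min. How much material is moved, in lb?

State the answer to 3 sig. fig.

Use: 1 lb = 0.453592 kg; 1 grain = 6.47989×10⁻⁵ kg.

0.0154 lb

4.22 grain/s → 2.73451×10⁻⁴ kg/s
0.426 min → 25.56 s
m = ṁ × t = 2.73451×10⁻⁴ × 25.56 = 0.00698941 kg
In lb: 0.00698941 / 0.453592 = 0.015409 lb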